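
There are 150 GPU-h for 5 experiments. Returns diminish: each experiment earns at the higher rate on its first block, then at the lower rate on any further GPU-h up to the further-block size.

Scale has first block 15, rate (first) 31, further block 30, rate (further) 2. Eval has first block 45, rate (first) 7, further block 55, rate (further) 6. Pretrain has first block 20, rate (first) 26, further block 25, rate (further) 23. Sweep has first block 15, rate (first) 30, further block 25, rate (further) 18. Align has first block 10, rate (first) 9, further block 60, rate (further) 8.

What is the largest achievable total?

2870

Treat each block as its own option and order by rate: Scale/first 31 > Sweep/first 30 > Pretrain/first 26 > Pretrain/second 23 > Sweep/second 18 > Align/first 9 > Align/second 8 > Eval/first 7 > Eval/second 6 > Scale/second 2.
Scale first at 31: fill all 15 ; 135 left.
Fill Sweep first block (15 at 30) ; 120 left.
Pretrain first at 26: fill all 20 ; 100 left.
Pretrain/second (23): +25 ; 75 left.
Fill Sweep second block (25 at 18) ; 50 left.
Align first at 9: fill all 10 ; 40 left.
40 remain; put them into Align second at 8.
Total = 31×15 + 30×15 + 26×20 + 23×25 + 18×25 + 9×10 + 8×40 = 2870.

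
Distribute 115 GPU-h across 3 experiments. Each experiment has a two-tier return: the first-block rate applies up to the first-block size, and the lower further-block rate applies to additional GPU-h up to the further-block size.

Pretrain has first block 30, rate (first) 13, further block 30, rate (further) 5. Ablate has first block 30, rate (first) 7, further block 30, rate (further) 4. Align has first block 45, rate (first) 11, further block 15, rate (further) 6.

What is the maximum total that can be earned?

Order all 6 blocks by rate: Pretrain/first 13 > Align/first 11 > Ablate/first 7 > Align/second 6 > Pretrain/second 5 > Ablate/second 4.
Fill Pretrain first block (30 at 13) ; 85 left.
Fill Align first block (45 at 11) ; 40 left.
Ablate first at 7: fill all 30 ; 10 left.
Align second at 6: only 10 left, fill 10.
Total = 13×30 + 11×45 + 7×30 + 6×10 = 1155.

1155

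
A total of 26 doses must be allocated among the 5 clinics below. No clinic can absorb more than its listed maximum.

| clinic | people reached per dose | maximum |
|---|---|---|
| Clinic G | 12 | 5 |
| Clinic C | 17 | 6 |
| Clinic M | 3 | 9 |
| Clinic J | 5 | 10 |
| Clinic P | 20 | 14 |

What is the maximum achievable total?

Rank by people reached per dose: Clinic P 20 > Clinic C 17 > Clinic G 12 > Clinic J 5 > Clinic M 3.
Clinic P: +14 to 14 (cap) — 12 left.
Clinic C: +6 to 6 (cap) — 6 left.
Clinic G: +5 to 5 (cap) — 1 left.
Only 1 left; Clinic J takes them to reach 1.
Total = 12×5 + 17×6 + 5×1 + 20×14 = 447.

447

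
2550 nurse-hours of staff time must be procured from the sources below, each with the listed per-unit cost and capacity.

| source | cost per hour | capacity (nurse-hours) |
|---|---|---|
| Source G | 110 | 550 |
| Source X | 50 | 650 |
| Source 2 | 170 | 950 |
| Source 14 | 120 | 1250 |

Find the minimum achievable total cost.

Cheapest first:
Take 650 from Source X at 50 → need 1900 more.
Source G (110): use full 550 → 1350 nurse-hours to go.
Source 14 at 120: take all 1250 nurse-hours → 100 still needed.
Take 100 from Source 2 at 170 to finish.
Cost = 650×50 + 550×110 + 1250×120 + 100×170 = 260000.

260000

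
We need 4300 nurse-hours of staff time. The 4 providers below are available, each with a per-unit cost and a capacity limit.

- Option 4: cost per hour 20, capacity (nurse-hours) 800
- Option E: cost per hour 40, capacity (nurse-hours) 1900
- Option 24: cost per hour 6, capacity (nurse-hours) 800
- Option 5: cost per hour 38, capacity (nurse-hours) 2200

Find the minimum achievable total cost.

Use providers in increasing cost order.
Option 24 (6): use full 800 — 3500 nurse-hours to go.
Take 800 from Option 4 at 20 — need 2700 more.
Option 5 at 38: take all 2200 nurse-hours — 500 still needed.
Take 500 from Option E at 40 to finish.
Cost = 800×6 + 800×20 + 2200×38 + 500×40 = 124400.

124400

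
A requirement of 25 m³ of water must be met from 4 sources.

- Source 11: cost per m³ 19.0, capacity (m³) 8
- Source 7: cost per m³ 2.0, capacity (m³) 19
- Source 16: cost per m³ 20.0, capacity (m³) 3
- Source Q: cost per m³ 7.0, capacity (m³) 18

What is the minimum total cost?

Cheapest first:
Take 19 from Source 7 at 2.0 ; need 6 more.
Source Q (7.0): take the remaining 6 ; done.
Source 11, Source 16: unused.
Cost = 19×2.0 + 6×7.0 = 80.

80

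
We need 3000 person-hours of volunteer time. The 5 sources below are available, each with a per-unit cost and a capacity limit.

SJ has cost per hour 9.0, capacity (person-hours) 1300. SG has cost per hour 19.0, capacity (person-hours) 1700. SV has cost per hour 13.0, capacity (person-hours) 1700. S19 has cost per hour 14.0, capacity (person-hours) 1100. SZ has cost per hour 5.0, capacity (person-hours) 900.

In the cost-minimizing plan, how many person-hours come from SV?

800

Use sources in increasing cost order.
SZ at 5.0: take all 900 person-hours → 2100 still needed.
SJ (9.0): use full 1300 → 800 person-hours to go.
SV at 13.0: take 800 of its 1700 → requirement met.
S19, SG: unused.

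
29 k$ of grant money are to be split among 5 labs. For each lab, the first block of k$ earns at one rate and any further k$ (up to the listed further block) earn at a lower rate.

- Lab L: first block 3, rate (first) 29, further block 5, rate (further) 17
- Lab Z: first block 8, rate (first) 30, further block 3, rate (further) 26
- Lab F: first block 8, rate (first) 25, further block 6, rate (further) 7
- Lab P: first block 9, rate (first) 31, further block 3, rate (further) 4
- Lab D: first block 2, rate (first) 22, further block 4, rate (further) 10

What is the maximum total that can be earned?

Treat each block as its own option and order by rate: Lab P/T1 31 > Lab Z/T1 30 > Lab L/T1 29 > Lab Z/T2 26 > Lab F/T1 25 > Lab D/T1 22 > Lab L/T2 17 > Lab D/T2 10 > Lab F/T2 7 > Lab P/T2 4.
Fill Lab P T1 block (9 at 31) — 20 left.
Lab Z/T1 (30): +8 — 12 left.
Lab L/T1 (29): +3 — 9 left.
Fill Lab Z T2 block (3 at 26) — 6 left.
Lab F/T1: +6 of 8 at 25; pool empty.
Total = 31×9 + 30×8 + 29×3 + 26×3 + 25×6 = 834.

834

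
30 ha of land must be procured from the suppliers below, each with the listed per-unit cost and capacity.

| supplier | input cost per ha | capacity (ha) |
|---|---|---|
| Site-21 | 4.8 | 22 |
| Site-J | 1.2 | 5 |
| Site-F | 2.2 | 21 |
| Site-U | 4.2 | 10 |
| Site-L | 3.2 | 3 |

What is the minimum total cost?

Use suppliers in increasing cost order.
Take 5 from Site-J at 1.2 ; need 25 more.
Site-F at 2.2: take all 21 ha ; 4 still needed.
Site-L (3.2): use full 3 ; 1 ha to go.
Site-U (4.2): take the remaining 1 ; done.
Site-21: unused.
Cost = 5×1.2 + 21×2.2 + 3×3.2 + 1×4.2 = 66.

66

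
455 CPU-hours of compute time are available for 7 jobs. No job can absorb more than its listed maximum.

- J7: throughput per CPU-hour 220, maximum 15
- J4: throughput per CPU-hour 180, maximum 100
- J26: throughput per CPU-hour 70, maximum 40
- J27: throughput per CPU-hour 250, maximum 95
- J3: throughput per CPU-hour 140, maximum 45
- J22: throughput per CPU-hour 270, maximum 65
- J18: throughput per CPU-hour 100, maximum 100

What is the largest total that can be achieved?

81350

Highest throughput per CPU-hour first: J22 270 > J27 250 > J7 220 > J4 180 > J3 140 > J18 100 > J26 70.
Give J22 65 to hit its cap of 65 — 390 left.
Give J27 95 to hit its cap of 95 — 295 left.
Give J7 15 to hit its cap of 15 — 280 left.
J4: +100 to 100 (cap) — 180 left.
J3 takes 45 to reach its cap of 45 — 135 left.
J18 takes 100 to reach its cap of 100 — 35 left.
J26 has room for 40 but only 35 remain, so it gets 35.
Total = 220×15 + 180×100 + 70×35 + 250×95 + 140×45 + 270×65 + 100×100 = 81350.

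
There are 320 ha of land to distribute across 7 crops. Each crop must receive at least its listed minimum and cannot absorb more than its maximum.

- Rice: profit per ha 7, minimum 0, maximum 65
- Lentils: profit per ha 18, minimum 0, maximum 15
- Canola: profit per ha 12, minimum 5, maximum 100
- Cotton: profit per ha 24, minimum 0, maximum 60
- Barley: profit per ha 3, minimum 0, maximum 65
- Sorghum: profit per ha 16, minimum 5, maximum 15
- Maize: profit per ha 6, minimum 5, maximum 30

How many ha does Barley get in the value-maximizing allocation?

Meeting every minimum uses 0+0+5+0+0+5+5 = 15 ha, leaving 305.
Highest profit per ha first: Cotton 24 > Lentils 18 > Sorghum 16 > Canola 12 > Rice 7 > Maize 6 > Barley 3.
Cotton takes 60 more to reach its cap of 60 — 245 left.
Lentils takes 15 more to reach its cap of 15 — 230 left.
Sorghum takes 10 more to reach its cap of 15 — 220 left.
Give Canola 95 more to hit its cap of 100 — 125 left.
Rice takes 65 more to reach its cap of 65 — 60 left.
Give Maize 25 more to hit its cap of 30 — 35 left.
Only 35 left; Barley takes them to reach 35.

35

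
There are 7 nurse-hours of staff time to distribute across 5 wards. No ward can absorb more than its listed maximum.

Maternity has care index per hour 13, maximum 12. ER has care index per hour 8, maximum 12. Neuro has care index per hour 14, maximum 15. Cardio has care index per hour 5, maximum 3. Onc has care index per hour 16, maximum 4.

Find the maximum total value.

Highest care index per hour first: Onc 16 > Neuro 14 > Maternity 13 > ER 8 > Cardio 5.
Onc: +4 to 4 (cap) → 3 left.
Only 3 left; Neuro takes them to reach 3.
Total = 14×3 + 16×4 = 106.

106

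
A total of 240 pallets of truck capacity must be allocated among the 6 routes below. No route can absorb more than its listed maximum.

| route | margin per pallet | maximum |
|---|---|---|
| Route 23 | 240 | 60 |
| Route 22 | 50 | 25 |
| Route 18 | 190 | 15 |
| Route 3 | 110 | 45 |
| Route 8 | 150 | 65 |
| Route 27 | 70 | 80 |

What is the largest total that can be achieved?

35800

Highest margin per pallet first: Route 23 240 > Route 18 190 > Route 8 150 > Route 3 110 > Route 27 70 > Route 22 50.
Route 23: +60 to 60 (cap) → 180 left.
Route 18 takes 15 to reach its cap of 15 → 165 left.
Route 8 takes 65 to reach its cap of 65 → 100 left.
Route 3: +45 to 45 (cap) → 55 left.
Only 55 left; Route 27 takes them to reach 55.
Total = 240×60 + 190×15 + 110×45 + 150×65 + 70×55 = 35800.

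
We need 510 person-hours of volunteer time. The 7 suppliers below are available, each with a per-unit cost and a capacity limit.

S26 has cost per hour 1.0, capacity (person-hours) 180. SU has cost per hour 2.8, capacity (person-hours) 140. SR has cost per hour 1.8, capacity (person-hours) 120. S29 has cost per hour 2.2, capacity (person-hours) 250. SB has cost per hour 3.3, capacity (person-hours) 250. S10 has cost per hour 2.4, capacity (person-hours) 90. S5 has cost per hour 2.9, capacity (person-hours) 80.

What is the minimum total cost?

Fill from the cheapest supplier first.
S26 at 1.0: take all 180 person-hours — 330 still needed.
Take 120 from SR at 1.8 — need 210 more.
S29 (2.2): take the remaining 210 — done.
S10, SU, S5, SB: unused.
Cost = 180×1.0 + 120×1.8 + 210×2.2 = 858.

858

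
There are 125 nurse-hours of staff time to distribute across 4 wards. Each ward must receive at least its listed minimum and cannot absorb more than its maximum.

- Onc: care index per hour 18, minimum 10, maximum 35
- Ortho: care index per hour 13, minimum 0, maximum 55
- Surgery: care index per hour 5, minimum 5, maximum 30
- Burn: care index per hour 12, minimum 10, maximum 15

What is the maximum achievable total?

Meeting every minimum uses 10+0+5+10 = 25 nurse-hours, leaving 100.
Highest care index per hour first: Onc 18 > Ortho 13 > Burn 12 > Surgery 5.
Onc takes 25 more to reach its cap of 35 — 75 left.
Ortho: +55 to 55 (cap) — 20 left.
Burn takes 5 more to reach its cap of 15 — 15 left.
Surgery: +15 (room for 25) → 20. Pool exhausted.
Total = 18×35 + 13×55 + 5×20 + 12×15 = 1625.

1625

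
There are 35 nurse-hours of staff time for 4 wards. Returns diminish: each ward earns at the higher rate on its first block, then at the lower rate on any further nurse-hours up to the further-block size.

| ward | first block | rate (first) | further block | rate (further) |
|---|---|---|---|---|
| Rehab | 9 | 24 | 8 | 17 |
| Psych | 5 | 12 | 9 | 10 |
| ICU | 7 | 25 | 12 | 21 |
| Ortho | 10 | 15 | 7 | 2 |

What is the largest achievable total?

762

Order all 8 blocks by rate: ICU/T1 25 > Rehab/T1 24 > ICU/T2 21 > Rehab/T2 17 > Ortho/T1 15 > Psych/T1 12 > Psych/T2 10 > Ortho/T2 2.
Fill ICU T1 block (7 at 25) — 28 left.
Rehab/T1 (24): +9 — 19 left.
Fill ICU T2 block (12 at 21) — 7 left.
Rehab T2 at 17: only 7 left, fill 7.
Total = 25×7 + 24×9 + 21×12 + 17×7 = 762.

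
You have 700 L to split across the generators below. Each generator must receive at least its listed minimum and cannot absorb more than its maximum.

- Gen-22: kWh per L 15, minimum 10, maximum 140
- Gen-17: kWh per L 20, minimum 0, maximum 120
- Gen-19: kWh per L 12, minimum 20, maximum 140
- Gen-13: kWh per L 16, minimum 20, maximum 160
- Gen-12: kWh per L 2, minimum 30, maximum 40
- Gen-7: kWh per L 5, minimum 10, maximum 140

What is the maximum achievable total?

9350

Meeting every minimum uses 10+0+20+20+30+10 = 90 L, leaving 610.
Highest kWh per L first: Gen-17 20 > Gen-13 16 > Gen-22 15 > Gen-19 12 > Gen-7 5 > Gen-12 2.
Give Gen-17 120 more to hit its cap of 120 ; 490 left.
Give Gen-13 140 more to hit its cap of 160 ; 350 left.
Gen-22: +130 to 140 (cap) ; 220 left.
Gen-19 takes 120 more to reach its cap of 140 ; 100 left.
Gen-7 has room for 130 more but only 100 remain, so it gets 110.
Total = 15×140 + 20×120 + 12×140 + 16×160 + 2×30 + 5×110 = 9350.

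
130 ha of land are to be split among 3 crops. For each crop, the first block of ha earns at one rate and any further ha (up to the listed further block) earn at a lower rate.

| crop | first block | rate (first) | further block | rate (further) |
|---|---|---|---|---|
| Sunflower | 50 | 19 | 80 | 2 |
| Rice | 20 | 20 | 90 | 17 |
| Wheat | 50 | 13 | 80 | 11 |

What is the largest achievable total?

2370

Treat each block as its own option and order by rate: Rice/T1 20 > Sunflower/T1 19 > Rice/T2 17 > Wheat/T1 13 > Wheat/T2 11 > Sunflower/T2 2.
Rice T1 at 20: fill all 20 ; 110 left.
Fill Sunflower T1 block (50 at 19) ; 60 left.
Rice T2 at 17: only 60 left, fill 60.
Total = 20×20 + 19×50 + 17×60 = 2370.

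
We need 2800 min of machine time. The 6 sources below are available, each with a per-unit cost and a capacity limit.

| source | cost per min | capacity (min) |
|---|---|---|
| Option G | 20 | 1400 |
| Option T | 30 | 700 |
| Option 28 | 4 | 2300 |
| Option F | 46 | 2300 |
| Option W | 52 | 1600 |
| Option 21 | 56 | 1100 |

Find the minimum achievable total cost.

Cheapest first:
Option 28 at 4: take all 2300 min → 500 still needed.
Option G at 20: take 500 of its 1400 → requirement met.
Option T, Option F, Option W, Option 21: unused.
Cost = 2300×4 + 500×20 = 19200.

19200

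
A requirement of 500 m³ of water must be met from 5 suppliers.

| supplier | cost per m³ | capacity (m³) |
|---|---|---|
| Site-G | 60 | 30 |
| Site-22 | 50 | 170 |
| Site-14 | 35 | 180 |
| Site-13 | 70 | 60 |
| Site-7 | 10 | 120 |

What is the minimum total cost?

Fill from the cheapest supplier first.
Take 120 from Site-7 at 10 ; need 380 more.
Site-14 (35): use full 180 ; 200 m³ to go.
Site-22 (50): use full 170 ; 30 m³ to go.
Site-G (60): use full 30 ; 0 m³ to go.
Site-13: unused.
Cost = 120×10 + 180×35 + 170×50 + 30×60 = 17800.

17800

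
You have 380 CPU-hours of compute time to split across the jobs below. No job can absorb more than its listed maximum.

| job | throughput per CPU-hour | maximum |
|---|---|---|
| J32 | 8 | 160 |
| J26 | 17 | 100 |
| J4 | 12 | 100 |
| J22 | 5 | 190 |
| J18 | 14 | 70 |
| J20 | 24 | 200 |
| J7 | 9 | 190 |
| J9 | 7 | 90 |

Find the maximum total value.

7600

Rank by throughput per CPU-hour: J20 24 > J26 17 > J18 14 > J4 12 > J7 9 > J32 8 > J9 7 > J22 5.
Give J20 200 to hit its cap of 200 ; 180 left.
J26: +100 to 100 (cap) ; 80 left.
Give J18 70 to hit its cap of 70 ; 10 left.
J4: +10 (room for 100) → 10. Pool exhausted.
Total = 17×100 + 12×10 + 14×70 + 24×200 = 7600.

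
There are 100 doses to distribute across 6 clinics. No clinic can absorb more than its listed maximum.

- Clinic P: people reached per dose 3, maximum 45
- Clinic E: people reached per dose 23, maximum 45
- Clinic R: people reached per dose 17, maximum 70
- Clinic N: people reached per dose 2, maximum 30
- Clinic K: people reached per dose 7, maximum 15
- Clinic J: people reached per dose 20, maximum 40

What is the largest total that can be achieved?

2090

Highest people reached per dose first: Clinic E 23 > Clinic J 20 > Clinic R 17 > Clinic K 7 > Clinic P 3 > Clinic N 2.
Give Clinic E 45 to hit its cap of 45 — 55 left.
Clinic J takes 40 to reach its cap of 40 — 15 left.
Only 15 left; Clinic R takes them to reach 15.
Total = 23×45 + 17×15 + 20×40 = 2090.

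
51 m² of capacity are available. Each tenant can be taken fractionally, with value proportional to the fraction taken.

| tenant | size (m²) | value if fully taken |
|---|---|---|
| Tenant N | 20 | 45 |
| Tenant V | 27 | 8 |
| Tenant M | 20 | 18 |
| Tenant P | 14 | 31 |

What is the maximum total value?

91.3

Sort by value density: Tenant N 45/20≈2.25, Tenant P 31/14≈2.21, Tenant M 18/20≈0.9, Tenant V 8/27≈0.296.
Tenant N: take in full, 20 m² for value 45 ; 31 left.
Take all of Tenant P (14 m², value 31) ; 17 m² left.
Fill the last 17 m² with part of Tenant M: 17/20 of it earns 15.3.
Total value = 91.3.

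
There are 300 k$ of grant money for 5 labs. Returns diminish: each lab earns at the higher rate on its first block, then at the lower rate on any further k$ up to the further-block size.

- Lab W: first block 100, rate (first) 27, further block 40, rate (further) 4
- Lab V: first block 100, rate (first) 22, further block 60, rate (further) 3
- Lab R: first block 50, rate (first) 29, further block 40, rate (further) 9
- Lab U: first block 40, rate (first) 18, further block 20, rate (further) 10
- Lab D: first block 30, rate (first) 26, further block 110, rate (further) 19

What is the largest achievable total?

Treat each block as its own option and order by rate: Lab R/first 29 > Lab W/first 27 > Lab D/first 26 > Lab V/first 22 > Lab D/second 19 > Lab U/first 18 > Lab U/second 10 > Lab R/second 9 > Lab W/second 4 > Lab V/second 3.
Fill Lab R first block (50 at 29) ; 250 left.
Lab W first at 27: fill all 100 ; 150 left.
Lab D/first (26): +30 ; 120 left.
Lab V/first (22): +100 ; 20 left.
20 remain; put them into Lab D second at 19.
Total = 29×50 + 27×100 + 26×30 + 22×100 + 19×20 = 7510.

7510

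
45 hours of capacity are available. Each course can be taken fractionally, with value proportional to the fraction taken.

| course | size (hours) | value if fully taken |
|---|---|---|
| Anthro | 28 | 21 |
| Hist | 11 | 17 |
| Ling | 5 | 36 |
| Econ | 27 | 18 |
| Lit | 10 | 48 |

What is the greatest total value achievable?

Sort by value density: Ling 36/5≈7.2, Lit 48/10≈4.8, Hist 17/11≈1.55, Anthro 21/28≈0.75, Econ 18/27≈0.667.
Take all of Ling (5 hours, value 36) ; 40 hours left.
Take all of Lit (10 hours, value 48) ; 30 hours left.
All 11 hours of Hist fit (value 17) ; 19 remain.
Fill the last 19 hours with part of Anthro: 19/28 of it earns 14.25.
Total value = 115.25.

115.25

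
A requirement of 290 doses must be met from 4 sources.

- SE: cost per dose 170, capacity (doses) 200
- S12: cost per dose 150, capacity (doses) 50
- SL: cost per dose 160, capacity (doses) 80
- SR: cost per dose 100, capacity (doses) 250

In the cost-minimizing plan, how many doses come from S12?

40

Cheapest first:
SR (100): use full 250 → 40 doses to go.
Take 40 from S12 at 150 to finish.
SL, SE: unused.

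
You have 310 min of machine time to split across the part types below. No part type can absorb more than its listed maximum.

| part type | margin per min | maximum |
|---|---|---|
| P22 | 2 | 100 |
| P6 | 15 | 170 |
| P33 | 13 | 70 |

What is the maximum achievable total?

Highest margin per min first: P6 15 > P33 13 > P22 2.
Give P6 170 to hit its cap of 170 — 140 left.
Give P33 70 to hit its cap of 70 — 70 left.
Only 70 left; P22 takes them to reach 70.
Total = 2×70 + 15×170 + 13×70 = 3600.

3600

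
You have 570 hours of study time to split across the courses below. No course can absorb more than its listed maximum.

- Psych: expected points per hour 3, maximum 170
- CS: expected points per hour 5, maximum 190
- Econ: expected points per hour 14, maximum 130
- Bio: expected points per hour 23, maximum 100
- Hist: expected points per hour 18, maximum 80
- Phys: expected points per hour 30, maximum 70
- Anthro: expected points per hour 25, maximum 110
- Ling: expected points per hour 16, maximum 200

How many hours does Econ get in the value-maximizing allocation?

Highest expected points per hour first: Phys 30 > Anthro 25 > Bio 23 > Hist 18 > Ling 16 > Econ 14 > CS 5 > Psych 3.
Give Phys 70 to hit its cap of 70 → 500 left.
Give Anthro 110 to hit its cap of 110 → 390 left.
Bio: +100 to 100 (cap) → 290 left.
Give Hist 80 to hit its cap of 80 → 210 left.
Give Ling 200 to hit its cap of 200 → 10 left.
Econ has room for 130 but only 10 remain, so it gets 10.

10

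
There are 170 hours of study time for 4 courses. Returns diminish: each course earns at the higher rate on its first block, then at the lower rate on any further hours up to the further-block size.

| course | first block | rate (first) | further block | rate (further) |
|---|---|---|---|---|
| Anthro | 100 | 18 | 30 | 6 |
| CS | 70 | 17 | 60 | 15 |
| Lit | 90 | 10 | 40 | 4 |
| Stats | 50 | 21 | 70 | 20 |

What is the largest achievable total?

Order all 8 blocks by rate: Stats/T1 21 > Stats/T2 20 > Anthro/T1 18 > CS/T1 17 > CS/T2 15 > Lit/T1 10 > Anthro/T2 6 > Lit/T2 4.
Stats T1 at 21: fill all 50 — 120 left.
Stats T2 at 20: fill all 70 — 50 left.
Anthro T1 at 18: only 50 left, fill 50.
Total = 21×50 + 20×70 + 18×50 = 3350.

3350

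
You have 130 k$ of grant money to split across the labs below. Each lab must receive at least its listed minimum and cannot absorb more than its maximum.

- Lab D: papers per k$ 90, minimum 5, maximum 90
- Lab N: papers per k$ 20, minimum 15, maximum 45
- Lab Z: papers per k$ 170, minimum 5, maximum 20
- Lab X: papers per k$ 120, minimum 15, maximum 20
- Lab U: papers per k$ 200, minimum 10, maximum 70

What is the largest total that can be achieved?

20550

Meeting every minimum uses 5+15+5+15+10 = 50 k$, leaving 80.
Rank by papers per k$: Lab U 200 > Lab Z 170 > Lab X 120 > Lab D 90 > Lab N 20.
Lab U takes 60 more to reach its cap of 70 → 20 left.
Lab Z takes 15 more to reach its cap of 20 → 5 left.
Give Lab X 5 more to hit its cap of 20 → 0 left.
Total = 90×5 + 20×15 + 170×20 + 120×20 + 200×70 = 20550.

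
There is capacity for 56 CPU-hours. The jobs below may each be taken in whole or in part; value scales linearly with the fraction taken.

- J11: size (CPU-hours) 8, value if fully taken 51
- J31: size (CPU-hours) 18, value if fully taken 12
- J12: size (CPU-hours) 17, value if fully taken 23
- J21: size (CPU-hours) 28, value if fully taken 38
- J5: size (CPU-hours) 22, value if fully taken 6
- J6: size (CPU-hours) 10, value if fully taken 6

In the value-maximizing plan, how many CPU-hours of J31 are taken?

Sort by value density: J11 51/8≈6.38, J21 38/28≈1.36, J12 23/17≈1.35, J31 12/18≈0.667, J6 6/10≈0.6, J5 6/22≈0.273.
All 8 CPU-hours of J11 fit (value 51) ; 48 remain.
J21: take in full, 28 CPU-hours for value 38 ; 20 left.
Take all of J12 (17 CPU-hours, value 23) ; 3 CPU-hours left.
Fill the last 3 CPU-hours with part of J31: 3/18 of it earns 2.

3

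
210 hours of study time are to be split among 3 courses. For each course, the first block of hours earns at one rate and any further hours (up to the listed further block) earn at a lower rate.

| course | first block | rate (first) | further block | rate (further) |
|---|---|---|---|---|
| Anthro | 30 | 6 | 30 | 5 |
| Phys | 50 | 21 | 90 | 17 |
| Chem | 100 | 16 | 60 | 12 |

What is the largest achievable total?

Treat each block as its own option and order by rate: Phys/T1 21 > Phys/T2 17 > Chem/T1 16 > Chem/T2 12 > Anthro/T1 6 > Anthro/T2 5.
Phys/T1 (21): +50 → 160 left.
Phys T2 at 17: fill all 90 → 70 left.
Chem T1 at 16: only 70 left, fill 70.
Total = 21×50 + 17×90 + 16×70 = 3700.

3700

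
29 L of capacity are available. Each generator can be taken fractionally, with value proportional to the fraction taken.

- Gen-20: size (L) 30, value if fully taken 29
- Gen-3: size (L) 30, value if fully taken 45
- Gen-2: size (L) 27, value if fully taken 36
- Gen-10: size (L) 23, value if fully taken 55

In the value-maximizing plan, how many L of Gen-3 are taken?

Sort by value density: Gen-10 55/23≈2.39, Gen-3 45/30≈1.5, Gen-2 36/27≈1.33, Gen-20 29/30≈0.967.
Gen-10: take in full, 23 L for value 55 → 6 left.
6 L left: a 6/30 share of Gen-3 gives 45×6/30 = 9.

6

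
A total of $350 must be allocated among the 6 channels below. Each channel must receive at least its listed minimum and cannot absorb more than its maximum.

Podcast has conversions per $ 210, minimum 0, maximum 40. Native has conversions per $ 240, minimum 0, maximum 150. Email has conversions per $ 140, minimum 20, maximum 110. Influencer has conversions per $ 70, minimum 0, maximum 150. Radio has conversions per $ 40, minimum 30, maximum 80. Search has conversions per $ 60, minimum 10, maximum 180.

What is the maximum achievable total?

62300

Meeting every minimum uses 0+0+20+0+30+10 = 60 $, leaving 290.
Rank by conversions per $: Native 240 > Podcast 210 > Email 140 > Influencer 70 > Search 60 > Radio 40.
Native takes 150 more to reach its cap of 150 → 140 left.
Podcast: +40 to 40 (cap) → 100 left.
Email: +90 to 110 (cap) → 10 left.
Influencer: +10 (room for 150) → 10. Pool exhausted.
Total = 210×40 + 240×150 + 140×110 + 70×10 + 40×30 + 60×10 = 62300.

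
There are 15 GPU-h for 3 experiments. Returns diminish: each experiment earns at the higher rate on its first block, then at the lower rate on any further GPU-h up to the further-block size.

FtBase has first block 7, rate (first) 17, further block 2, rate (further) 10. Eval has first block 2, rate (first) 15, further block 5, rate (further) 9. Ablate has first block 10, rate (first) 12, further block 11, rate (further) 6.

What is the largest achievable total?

221

Treat each block as its own option and order by rate: FtBase/T1 17 > Eval/T1 15 > Ablate/T1 12 > FtBase/T2 10 > Eval/T2 9 > Ablate/T2 6.
Fill FtBase T1 block (7 at 17) → 8 left.
Fill Eval T1 block (2 at 15) → 6 left.
6 remain; put them into Ablate T1 at 12.
Total = 17×7 + 15×2 + 12×6 = 221.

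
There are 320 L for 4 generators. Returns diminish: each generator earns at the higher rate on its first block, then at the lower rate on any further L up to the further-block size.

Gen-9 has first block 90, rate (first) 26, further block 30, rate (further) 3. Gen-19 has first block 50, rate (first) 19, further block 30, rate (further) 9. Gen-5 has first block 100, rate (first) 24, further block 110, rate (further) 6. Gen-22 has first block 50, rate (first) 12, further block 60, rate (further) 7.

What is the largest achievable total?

Rank every tier by rate: Gen-9/first 26 > Gen-5/first 24 > Gen-19/first 19 > Gen-22/first 12 > Gen-19/second 9 > Gen-22/second 7 > Gen-5/second 6 > Gen-9/second 3.
Gen-9/first (26): +90 ; 230 left.
Gen-5/first (24): +100 ; 130 left.
Gen-19/first (19): +50 ; 80 left.
Gen-22 first at 12: fill all 50 ; 30 left.
Gen-19/second (9): +30 ; 0 left.
Total = 26×90 + 24×100 + 19×50 + 12×50 + 9×30 = 6560.

6560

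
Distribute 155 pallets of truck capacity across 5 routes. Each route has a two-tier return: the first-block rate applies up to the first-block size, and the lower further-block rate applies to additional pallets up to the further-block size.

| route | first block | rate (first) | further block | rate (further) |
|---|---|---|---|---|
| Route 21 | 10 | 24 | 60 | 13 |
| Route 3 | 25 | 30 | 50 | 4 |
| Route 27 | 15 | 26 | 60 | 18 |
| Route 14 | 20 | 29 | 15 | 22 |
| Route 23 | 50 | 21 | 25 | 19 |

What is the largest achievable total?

Rank every tier by rate: Route 3/tier1 30 > Route 14/tier1 29 > Route 27/tier1 26 > Route 21/tier1 24 > Route 14/tier2 22 > Route 23/tier1 21 > Route 23/tier2 19 > Route 27/tier2 18 > Route 21/tier2 13 > Route 3/tier2 4.
Route 3 tier1 at 30: fill all 25 → 130 left.
Route 14 tier1 at 29: fill all 20 → 110 left.
Route 27/tier1 (26): +15 → 95 left.
Route 21 tier1 at 24: fill all 10 → 85 left.
Fill Route 14 tier2 block (15 at 22) → 70 left.
Route 23 tier1 at 21: fill all 50 → 20 left.
20 remain; put them into Route 23 tier2 at 19.
Total = 30×25 + 29×20 + 26×15 + 24×10 + 22×15 + 21×50 + 19×20 = 3720.

3720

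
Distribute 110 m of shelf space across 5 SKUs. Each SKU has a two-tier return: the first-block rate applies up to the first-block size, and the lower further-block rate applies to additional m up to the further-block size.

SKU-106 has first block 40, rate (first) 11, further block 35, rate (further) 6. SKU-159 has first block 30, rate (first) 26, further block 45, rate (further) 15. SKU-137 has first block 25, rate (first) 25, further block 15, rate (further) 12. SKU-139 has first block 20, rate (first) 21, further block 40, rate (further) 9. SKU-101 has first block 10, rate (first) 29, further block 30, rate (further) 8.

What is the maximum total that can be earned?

2490

Order all 10 blocks by rate: SKU-101/T1 29 > SKU-159/T1 26 > SKU-137/T1 25 > SKU-139/T1 21 > SKU-159/T2 15 > SKU-137/T2 12 > SKU-106/T1 11 > SKU-139/T2 9 > SKU-101/T2 8 > SKU-106/T2 6.
SKU-101 T1 at 29: fill all 10 ; 100 left.
SKU-159/T1 (26): +30 ; 70 left.
SKU-137/T1 (25): +25 ; 45 left.
SKU-139 T1 at 21: fill all 20 ; 25 left.
SKU-159/T2: +25 of 45 at 15; pool empty.
Total = 29×10 + 26×30 + 25×25 + 21×20 + 15×25 = 2490.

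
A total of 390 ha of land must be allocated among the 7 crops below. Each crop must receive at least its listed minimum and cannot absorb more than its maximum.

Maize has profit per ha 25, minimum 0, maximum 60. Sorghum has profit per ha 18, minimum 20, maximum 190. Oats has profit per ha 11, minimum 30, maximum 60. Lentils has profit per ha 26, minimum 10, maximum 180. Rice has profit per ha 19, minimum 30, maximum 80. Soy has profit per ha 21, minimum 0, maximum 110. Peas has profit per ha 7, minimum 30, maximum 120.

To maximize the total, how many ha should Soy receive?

Meeting every minimum uses 0+20+30+10+30+0+30 = 120 ha, leaving 270.
Highest profit per ha first: Lentils 26 > Maize 25 > Soy 21 > Rice 19 > Sorghum 18 > Oats 11 > Peas 7.
Give Lentils 170 more to hit its cap of 180 → 100 left.
Maize: +60 to 60 (cap) → 40 left.
Soy has room for 110 more but only 40 remain, so it gets 40.

40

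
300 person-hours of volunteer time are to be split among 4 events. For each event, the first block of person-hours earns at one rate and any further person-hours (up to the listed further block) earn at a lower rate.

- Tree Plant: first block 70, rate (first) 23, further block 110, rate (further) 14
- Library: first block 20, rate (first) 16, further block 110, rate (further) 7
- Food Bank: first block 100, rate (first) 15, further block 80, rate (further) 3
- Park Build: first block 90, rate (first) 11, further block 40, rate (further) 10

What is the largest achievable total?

4970

Order all 8 blocks by rate: Tree Plant/tier1 23 > Library/tier1 16 > Food Bank/tier1 15 > Tree Plant/tier2 14 > Park Build/tier1 11 > Park Build/tier2 10 > Library/tier2 7 > Food Bank/tier2 3.
Tree Plant tier1 at 23: fill all 70 — 230 left.
Fill Library tier1 block (20 at 16) — 210 left.
Food Bank/tier1 (15): +100 — 110 left.
Tree Plant/tier2 (14): +110 — 0 left.
Total = 23×70 + 16×20 + 15×100 + 14×110 = 4970.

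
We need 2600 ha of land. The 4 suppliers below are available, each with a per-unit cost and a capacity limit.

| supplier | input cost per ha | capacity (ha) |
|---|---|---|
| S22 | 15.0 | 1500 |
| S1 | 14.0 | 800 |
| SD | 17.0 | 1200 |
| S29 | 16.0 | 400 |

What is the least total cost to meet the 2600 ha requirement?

38500

Cheapest first:
S1 (14.0): use full 800 → 1800 ha to go.
S22 at 15.0: take all 1500 ha → 300 still needed.
Take 300 from S29 at 16.0 to finish.
SD: unused.
Cost = 800×14.0 + 1500×15.0 + 300×16.0 = 38500.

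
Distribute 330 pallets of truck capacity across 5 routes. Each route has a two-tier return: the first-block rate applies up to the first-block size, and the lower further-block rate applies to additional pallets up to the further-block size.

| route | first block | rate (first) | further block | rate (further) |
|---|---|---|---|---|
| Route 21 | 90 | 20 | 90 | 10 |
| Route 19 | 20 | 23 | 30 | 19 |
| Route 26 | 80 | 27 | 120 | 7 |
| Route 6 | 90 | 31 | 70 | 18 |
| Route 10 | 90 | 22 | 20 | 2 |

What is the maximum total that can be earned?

8390

Rank every tier by rate: Route 6/T1 31 > Route 26/T1 27 > Route 19/T1 23 > Route 10/T1 22 > Route 21/T1 20 > Route 19/T2 19 > Route 6/T2 18 > Route 21/T2 10 > Route 26/T2 7 > Route 10/T2 2.
Route 6/T1 (31): +90 — 240 left.
Route 26 T1 at 27: fill all 80 — 160 left.
Route 19 T1 at 23: fill all 20 — 140 left.
Fill Route 10 T1 block (90 at 22) — 50 left.
50 remain; put them into Route 21 T1 at 20.
Total = 31×90 + 27×80 + 23×20 + 22×90 + 20×50 = 8390.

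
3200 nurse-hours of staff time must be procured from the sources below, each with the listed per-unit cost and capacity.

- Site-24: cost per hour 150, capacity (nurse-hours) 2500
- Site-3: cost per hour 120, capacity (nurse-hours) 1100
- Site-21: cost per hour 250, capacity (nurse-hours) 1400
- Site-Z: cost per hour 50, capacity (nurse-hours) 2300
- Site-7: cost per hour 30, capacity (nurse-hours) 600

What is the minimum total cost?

169000

Use sources in increasing cost order.
Take 600 from Site-7 at 30 — need 2600 more.
Take 2300 from Site-Z at 50 — need 300 more.
Site-3 at 120: take 300 of its 1100 — requirement met.
Site-24, Site-21: unused.
Cost = 600×30 + 2300×50 + 300×120 = 169000.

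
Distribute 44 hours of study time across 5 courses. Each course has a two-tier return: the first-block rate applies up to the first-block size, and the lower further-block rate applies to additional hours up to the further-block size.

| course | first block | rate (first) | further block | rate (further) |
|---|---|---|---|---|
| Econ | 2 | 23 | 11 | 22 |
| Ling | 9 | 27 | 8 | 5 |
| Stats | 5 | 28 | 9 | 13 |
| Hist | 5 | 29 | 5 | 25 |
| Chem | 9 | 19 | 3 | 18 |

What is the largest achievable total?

Order all 10 blocks by rate: Hist/tier1 29 > Stats/tier1 28 > Ling/tier1 27 > Hist/tier2 25 > Econ/tier1 23 > Econ/tier2 22 > Chem/tier1 19 > Chem/tier2 18 > Stats/tier2 13 > Ling/tier2 5.
Hist tier1 at 29: fill all 5 — 39 left.
Fill Stats tier1 block (5 at 28) — 34 left.
Ling/tier1 (27): +9 — 25 left.
Hist/tier2 (25): +5 — 20 left.
Fill Econ tier1 block (2 at 23) — 18 left.
Econ/tier2 (22): +11 — 7 left.
Chem tier1 at 19: only 7 left, fill 7.
Total = 29×5 + 28×5 + 27×9 + 25×5 + 23×2 + 22×11 + 19×7 = 1074.

1074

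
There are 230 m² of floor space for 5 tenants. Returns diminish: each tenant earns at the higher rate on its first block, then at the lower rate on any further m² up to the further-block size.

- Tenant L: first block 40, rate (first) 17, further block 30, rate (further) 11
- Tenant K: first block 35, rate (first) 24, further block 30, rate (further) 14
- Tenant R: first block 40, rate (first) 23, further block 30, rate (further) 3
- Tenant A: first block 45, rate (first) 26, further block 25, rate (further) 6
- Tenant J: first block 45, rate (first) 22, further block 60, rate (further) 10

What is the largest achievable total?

Treat each block as its own option and order by rate: Tenant A/tier1 26 > Tenant K/tier1 24 > Tenant R/tier1 23 > Tenant J/tier1 22 > Tenant L/tier1 17 > Tenant K/tier2 14 > Tenant L/tier2 11 > Tenant J/tier2 10 > Tenant A/tier2 6 > Tenant R/tier2 3.
Fill Tenant A tier1 block (45 at 26) ; 185 left.
Fill Tenant K tier1 block (35 at 24) ; 150 left.
Fill Tenant R tier1 block (40 at 23) ; 110 left.
Fill Tenant J tier1 block (45 at 22) ; 65 left.
Fill Tenant L tier1 block (40 at 17) ; 25 left.
Tenant K tier2 at 14: only 25 left, fill 25.
Total = 26×45 + 24×35 + 23×40 + 22×45 + 17×40 + 14×25 = 4950.

4950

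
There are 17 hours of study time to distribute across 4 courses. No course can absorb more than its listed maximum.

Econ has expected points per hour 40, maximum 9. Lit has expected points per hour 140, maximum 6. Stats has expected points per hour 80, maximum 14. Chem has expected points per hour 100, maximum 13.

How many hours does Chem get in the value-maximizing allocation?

Order the courses by expected points per hour: Lit 140 > Chem 100 > Stats 80 > Econ 40.
Give Lit 6 to hit its cap of 6 — 11 left.
Only 11 left; Chem takes them to reach 11.

11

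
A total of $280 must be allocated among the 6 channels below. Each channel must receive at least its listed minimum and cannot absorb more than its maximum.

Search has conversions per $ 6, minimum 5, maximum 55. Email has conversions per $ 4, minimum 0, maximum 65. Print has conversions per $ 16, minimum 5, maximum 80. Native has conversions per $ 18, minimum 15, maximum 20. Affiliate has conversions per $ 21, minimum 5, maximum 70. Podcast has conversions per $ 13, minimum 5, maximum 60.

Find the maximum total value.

4190

Meeting every minimum uses 5+0+5+15+5+5 = 35 $, leaving 245.
Order the channels by conversions per $: Affiliate 21 > Native 18 > Print 16 > Podcast 13 > Search 6 > Email 4.
Give Affiliate 65 more to hit its cap of 70 → 180 left.
Native: +5 to 20 (cap) → 175 left.
Print: +75 to 80 (cap) → 100 left.
Podcast: +55 to 60 (cap) → 45 left.
Search: +45 (room for 50) → 50. Pool exhausted.
Total = 6×50 + 16×80 + 18×20 + 21×70 + 13×60 = 4190.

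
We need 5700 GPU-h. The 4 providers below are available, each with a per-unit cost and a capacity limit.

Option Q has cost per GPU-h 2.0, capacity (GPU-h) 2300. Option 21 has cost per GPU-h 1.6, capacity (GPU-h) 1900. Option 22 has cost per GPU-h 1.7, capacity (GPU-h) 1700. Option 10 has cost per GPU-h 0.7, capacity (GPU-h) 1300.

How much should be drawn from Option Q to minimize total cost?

800

Cheapest first:
Option 10 at 0.7: take all 1300 GPU-h ; 4400 still needed.
Option 21 (1.6): use full 1900 ; 2500 GPU-h to go.
Option 22 (1.7): use full 1700 ; 800 GPU-h to go.
Option Q at 2.0: take 800 of its 2300 ; requirement met.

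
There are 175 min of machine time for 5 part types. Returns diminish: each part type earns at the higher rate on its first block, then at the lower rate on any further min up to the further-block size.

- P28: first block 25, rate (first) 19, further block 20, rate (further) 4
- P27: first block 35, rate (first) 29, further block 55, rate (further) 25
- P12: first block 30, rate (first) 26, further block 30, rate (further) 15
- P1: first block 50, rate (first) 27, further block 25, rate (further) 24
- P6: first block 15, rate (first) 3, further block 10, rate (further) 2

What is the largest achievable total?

Order all 10 blocks by rate: P27/first 29 > P1/first 27 > P12/first 26 > P27/second 25 > P1/second 24 > P28/first 19 > P12/second 15 > P28/second 4 > P6/first 3 > P6/second 2.
Fill P27 first block (35 at 29) → 140 left.
Fill P1 first block (50 at 27) → 90 left.
P12/first (26): +30 → 60 left.
Fill P27 second block (55 at 25) → 5 left.
5 remain; put them into P1 second at 24.
Total = 29×35 + 27×50 + 26×30 + 25×55 + 24×5 = 4640.

4640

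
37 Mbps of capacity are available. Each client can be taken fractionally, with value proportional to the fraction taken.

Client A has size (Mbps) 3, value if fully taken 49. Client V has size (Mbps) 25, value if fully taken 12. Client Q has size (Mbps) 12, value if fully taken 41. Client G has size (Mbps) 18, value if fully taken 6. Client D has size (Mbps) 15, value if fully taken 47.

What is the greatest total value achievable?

Rank by value-to-size ratio: Client A 49/3≈16.3, Client Q 41/12≈3.42, Client D 47/15≈3.13, Client V 12/25≈0.48, Client G 6/18≈0.333.
Take all of Client A (3 Mbps, value 49) ; 34 Mbps left.
Take all of Client Q (12 Mbps, value 41) ; 22 Mbps left.
Take all of Client D (15 Mbps, value 47) ; 7 Mbps left.
7 Mbps left: a 7/25 share of Client V gives 12×7/25 = 3.36.
Total value = 140.36.

140.36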